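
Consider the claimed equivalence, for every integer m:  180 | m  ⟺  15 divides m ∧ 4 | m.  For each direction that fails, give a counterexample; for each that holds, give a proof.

Converse. This fails: take m = 60. Both 15 ∣ 60 and 4 ∣ 60, yet 60 is not a multiple of 180 (since 60 = 0·180 + 60), so 180 ∤ 60.

Forward direction. If 180 ∣ m, write m = 180q. Since 180 = 12·15, m = 15·(12q), so 15 ∣ m; and since 180 = 45·4, m = 4·(45q), so 4 ∣ m.

(⇒) holds; (⇐) fails.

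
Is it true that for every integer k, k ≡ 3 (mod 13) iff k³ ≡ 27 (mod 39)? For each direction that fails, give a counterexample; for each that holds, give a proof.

Neither implication holds.

(⟹) This fails: take k = 16. Then 16 ≡ 3 (mod 13), but 16³ = 4096 ≡ 1 (mod 39), not 27.

(⟸) This fails: take k = 9. Then 9³ = 729 ≡ 27 (mod 39), yet 9 ≡ 9 (mod 13), not 3.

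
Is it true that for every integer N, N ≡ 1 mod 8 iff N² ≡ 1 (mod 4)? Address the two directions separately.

(⇒) Suppose N ≡ 1 (mod 8). Then N² ≡ 1² = 1 (mod 8), and since 4 ∣ 8, also N² ≡ 1 (mod 4).

(⇐) This fails: take N = 3. Then 3² = 9 ≡ 1 (mod 4), yet 3 ≡ 3 (mod 8), not 1.

Only the forward direction holds.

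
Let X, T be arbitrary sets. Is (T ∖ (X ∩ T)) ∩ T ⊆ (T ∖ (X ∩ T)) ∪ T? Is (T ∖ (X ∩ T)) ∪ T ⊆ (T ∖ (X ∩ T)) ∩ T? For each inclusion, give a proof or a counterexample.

Forward inclusion. Let x ∈ (T ∖ (X ∩ T)) ∩ T. Then x ∈ T and x ∉ X, from which x ∈ (T ∖ (X ∩ T)) ∪ T.

Reverse inclusion. This inclusion fails. Take X = {1}, T = {1}; then 1 ∈ (T ∖ (X ∩ T)) ∪ T but 1 ∉ (T ∖ (X ∩ T)) ∩ T.

(⊆) holds; (⊇) fails.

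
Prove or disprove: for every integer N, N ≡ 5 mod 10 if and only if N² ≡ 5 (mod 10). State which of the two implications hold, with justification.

Both implications hold.

(⇒) Suppose N ≡ 5 mod 10. Write N = 10j + 5. Then (10j + 5)² = 100j² + 100j + 25 = 10(10j² + 10j + 2) + 5, so N² ≡ 5 (mod 10).

(⇐) Conversely, suppose N² ≡ 5 (mod 10). The only residue r in {0, …, 9} with r² ≡ 5 (mod 10) is r = 5, so N ≡ 5 (mod 10).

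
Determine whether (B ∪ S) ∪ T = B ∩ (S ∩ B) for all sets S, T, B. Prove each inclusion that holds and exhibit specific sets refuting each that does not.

(⊆) fails; (⊇) holds.

(⊆) This inclusion fails. Take S = {1}, T = ∅, B = ∅; then 1 ∈ (B ∪ S) ∪ T but 1 ∉ B ∩ (S ∩ B).

(⊇) Let x ∈ B ∩ (S ∩ B). Then either x ∈ S ∩ B and x ∉ T; or x ∈ S ∩ T ∩ B. In each case x ∈ (B ∪ S) ∪ T, so B ∩ (S ∩ B) ⊆ (B ∪ S) ∪ T.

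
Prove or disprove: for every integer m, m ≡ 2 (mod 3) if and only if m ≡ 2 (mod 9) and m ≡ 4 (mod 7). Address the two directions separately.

(⟹) This fails: m = 2 gives 2 ≡ 2 (mod 3) but 2 ≡ 2 (mod 7), so the conjunction on the right does not hold.

(⟸) Conversely, if m ≡ 2 (mod 9) and m ≡ 4 (mod 7), then by the Chinese remainder theorem m ≡ 11 (mod 63). Since 11 ≡ 2 (mod 3) and 3 ∣ 63, we get m ≡ 2 (mod 3).

Only the reverse direction holds.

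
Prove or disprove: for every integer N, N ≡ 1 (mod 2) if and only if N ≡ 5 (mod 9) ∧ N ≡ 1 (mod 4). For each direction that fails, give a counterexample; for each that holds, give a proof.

Only the reverse direction holds.

Converse. If N ≡ 5 (mod 9) and N ≡ 1 (mod 4), then by the Chinese remainder theorem N ≡ 5 (mod 36). Since 5 ≡ 1 (mod 2) and 2 ∣ 36, we get N ≡ 1 (mod 2).

Forward direction. This fails: N = 1 gives 1 ≡ 1 (mod 2) but 1 ≡ 1 (mod 9), so the conjunction on the right does not hold.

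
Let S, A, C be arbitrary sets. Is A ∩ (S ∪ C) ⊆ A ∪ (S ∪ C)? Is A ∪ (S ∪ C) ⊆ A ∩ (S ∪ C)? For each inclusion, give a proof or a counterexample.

(⊆) holds; (⊇) fails.

(⊆) Let x ∈ A ∩ (S ∪ C). Then either x ∈ S ∩ A and x ∉ C; or x ∈ A ∩ C and x ∉ S; or x ∈ S ∩ A ∩ C. In each case x ∈ A ∪ (S ∪ C), so A ∩ (S ∪ C) ⊆ A ∪ (S ∪ C).

(⊇) This inclusion fails. Take S = {1}, A = ∅, C = ∅; then 1 ∈ A ∪ (S ∪ C) but 1 ∉ A ∩ (S ∪ C).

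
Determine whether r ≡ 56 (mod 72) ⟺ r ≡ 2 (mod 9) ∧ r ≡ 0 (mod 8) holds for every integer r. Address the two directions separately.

Both implications hold.

(⇒) Suppose r ≡ 56 (mod 72); write r = 72j + 56. Since 9 ∣ 72, reducing mod 9 gives r ≡ 56 ≡ 2 (mod 9); since 8 ∣ 72, reducing mod 8 gives r ≡ 56 ≡ 0 (mod 8).

(⇐) Conversely, if r ≡ 2 (mod 9) and r ≡ 0 (mod 8), then by the Chinese remainder theorem r ≡ 56 (mod 72). This is exactly r ≡ 56 (mod 72).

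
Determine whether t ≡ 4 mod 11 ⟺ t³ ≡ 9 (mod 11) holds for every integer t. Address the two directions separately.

The biconditional holds.

(⇒) Suppose t ≡ 4 mod 11. Write t = 11j + 4. Then (11j + 4)³ = 1331j³ + 1452j² + 528j + 64 = 11(121j³ + 132j² + 48j + 5) + 9, so t³ ≡ 9 (mod 11).

(⇐) Conversely, suppose t³ ≡ 9 (mod 11). The only residue r in {0, …, 10} with r³ ≡ 9 (mod 11) is r = 4, so t ≡ 4 (mod 11).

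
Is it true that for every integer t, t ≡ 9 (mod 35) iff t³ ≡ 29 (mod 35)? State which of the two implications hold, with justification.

Forward direction. Suppose t ≡ 9 (mod 35). Write t = 35j + 9. Then (35j + 9)³ = 42875j³ + 33075j² + 8505j + 729 = 35(1225j³ + 945j² + 243j + 20) + 29, so t³ ≡ 29 (mod 35).

Converse. This fails: take t = 4. Then 4³ = 64 ≡ 29 (mod 35), yet 4 ≡ 4 (mod 35), not 9.

Only the forward implication holds.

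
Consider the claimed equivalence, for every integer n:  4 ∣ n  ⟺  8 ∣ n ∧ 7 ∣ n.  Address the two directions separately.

(⟹) This fails: take n = 4. Certainly 4 ∣ 4, but 8 ∤ 4.

(⟸) Suppose 8 ∣ n and 7 ∣ n. Any common multiple of 8 and 7 is a multiple of their lcm; here gcd(8, 7) = 1, so lcm(8, 7) = 8·7 = 56, so 56 ∣ n. Since 4 ∣ 56, it follows that 4 ∣ n.

Only the reverse direction holds.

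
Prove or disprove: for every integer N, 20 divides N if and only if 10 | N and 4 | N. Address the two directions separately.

Both implications hold.

Forward direction. If 20 ∣ N, write N = 20q. Since 20 = 2·10, N = 10·(2q), so 10 ∣ N; and since 20 = 5·4, N = 4·(5q), so 4 ∣ N.

Converse. Suppose 10 ∣ N and 4 ∣ N. Any common multiple of 10 and 4 is a multiple of their lcm; here lcm(10, 4) = 10·4/gcd(10, 4) = 40/2 = 20, so 20 ∣ N.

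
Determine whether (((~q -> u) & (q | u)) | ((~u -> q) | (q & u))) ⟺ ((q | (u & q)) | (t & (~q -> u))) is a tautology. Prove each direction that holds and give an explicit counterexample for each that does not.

(⇒) fails; (⇐) holds.

[⇒] This fails. Under q = F, t = F, u = T, the left side is true but the right side is false.

[⇐] Assume the antecedent. If q is true, the consequent reduces to true regardless of the other variables. If q is false, the antecedent forces (q = F, t = T, u = T), and the consequent holds there. Either way the consequent holds.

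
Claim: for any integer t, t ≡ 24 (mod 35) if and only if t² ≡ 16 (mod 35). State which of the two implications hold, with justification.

Only the forward implication holds.

(→) Suppose t ≡ 24 (mod 35). Write t = 35j + 24. Then (35j + 24)² = 1225j² + 1680j + 576 = 35(35j² + 48j + 16) + 16, so t² ≡ 16 (mod 35).

(←) This fails: take t = 4. Then 4² = 16 ≡ 16 (mod 35), yet 4 ≡ 4 (mod 35), not 24.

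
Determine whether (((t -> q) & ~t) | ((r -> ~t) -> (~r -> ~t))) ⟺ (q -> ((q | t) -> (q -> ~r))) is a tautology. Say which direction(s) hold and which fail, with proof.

(⟹) This fails. Under q = T, t = F, r = T, the left side is true but the right side is false.

(⟸) This fails. Under q = F, t = T, r = F, the left side is false but the right side is true.

Neither implication holds.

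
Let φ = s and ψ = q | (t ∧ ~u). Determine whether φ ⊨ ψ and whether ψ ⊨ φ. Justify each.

Neither direction holds.

Forward direction. This fails. Under u = F, s = T, q = F, t = F, the left side is true but the right side is false.

Converse. This fails. Under u = F, s = F, q = T, t = F, the left side is false but the right side is true.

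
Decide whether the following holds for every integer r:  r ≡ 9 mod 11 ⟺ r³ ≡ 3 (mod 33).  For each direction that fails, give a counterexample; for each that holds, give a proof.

Forward direction. This fails: take r = 20. Then 20 ≡ 9 (mod 11), but 20³ = 8000 ≡ 14 (mod 33), not 3.

Converse. The residues r modulo 33 with r³ ≡ 3 (mod 33) are exactly {9}, and each is ≡ 9 (mod 11).

Only the reverse direction holds.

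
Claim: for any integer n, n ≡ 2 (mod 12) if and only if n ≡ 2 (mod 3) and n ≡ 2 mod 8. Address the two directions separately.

(⇒) fails; (⇐) holds.

[⇒] This fails: n = 14 gives 14 ≡ 2 (mod 12) but 14 ≡ 6 (mod 8), so the conjunction on the right does not hold.

[⇐] Conversely, if n ≡ 2 (mod 3) and n ≡ 2 (mod 8), then by the Chinese remainder theorem n ≡ 2 (mod 24). Since 2 ≡ 2 (mod 12) and 12 ∣ 24, we get n ≡ 2 (mod 12).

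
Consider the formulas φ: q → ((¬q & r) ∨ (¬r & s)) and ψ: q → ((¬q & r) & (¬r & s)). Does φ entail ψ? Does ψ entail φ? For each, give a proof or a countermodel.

Only the converse holds.

[⇒] This fails. Under r = F, s = T, q = T, the left side is true but the right side is false.

[⇐] Assume the antecedent. If r is true, the antecedent forces (r = T, s = F, q = F) or (r = T, s = T, q = F), and q → ((¬q & r) ∨ (¬r & s)) holds there. If r is false, the antecedent forces (r = F, s = F, q = F) or (r = F, s = T, q = F), and q → ((¬q & r) ∨ (¬r & s)) holds there. Either way q → ((¬q & r) ∨ (¬r & s)) holds.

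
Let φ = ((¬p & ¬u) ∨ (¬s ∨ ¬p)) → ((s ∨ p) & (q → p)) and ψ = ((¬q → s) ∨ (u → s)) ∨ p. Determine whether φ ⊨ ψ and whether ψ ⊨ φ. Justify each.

(⇒) holds; (⇐) fails.

[⇒] Assume the antecedent. If p is true, ((¬q → s) ∨ (u → s)) ∨ p reduces to true regardless of the other variables. If p is false, the antecedent forces (s = T, q = F, p = F, u = F) or (s = T, q = F, p = F, u = T), and ((¬q → s) ∨ (u → s)) ∨ p holds there. Either way ((¬q → s) ∨ (u → s)) ∨ p holds.

[⇐] This fails. Under s = F, q = F, p = F, u = F, the left side is false but the right side is true.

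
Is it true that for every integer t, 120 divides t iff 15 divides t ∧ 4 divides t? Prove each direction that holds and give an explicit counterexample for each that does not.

(⇒) If 120 ∣ t, write t = 120q. Since 120 = 8·15, t = 15·(8q), so 15 ∣ t; and since 120 = 30·4, t = 4·(30q), so 4 ∣ t.

(⇐) This fails: take t = 60. Both 15 ∣ 60 and 4 ∣ 60, yet 60 is not a multiple of 120 (since 60 = 0·120 + 60), so 120 ∤ 60.

The forward direction holds; the converse fails.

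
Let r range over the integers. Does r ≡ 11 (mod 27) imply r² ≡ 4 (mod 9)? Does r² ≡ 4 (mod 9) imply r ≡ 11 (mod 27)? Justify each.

(⇒) holds; (⇐) fails.

(⟹) Suppose r ≡ 11 (mod 27). Then r² ≡ 11² = 121 (mod 27), and since 9 ∣ 27, also r² ≡ 4 (mod 9).

(⟸) This fails: take r = 2. Then 2² = 4 ≡ 4 (mod 9), yet 2 ≡ 2 (mod 27), not 11.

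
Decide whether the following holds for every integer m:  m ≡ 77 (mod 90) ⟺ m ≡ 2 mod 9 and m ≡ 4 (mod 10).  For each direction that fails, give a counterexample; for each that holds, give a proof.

Both directions fail.

(⟹) This fails: m = 77 gives 77 ≡ 77 (mod 90) but 77 ≡ 5 (mod 9), so the conjunction on the right does not hold.

(⟸) This fails: m = 74 satisfies both congruences on the right (74 ≡ 2 mod 9 and 74 ≡ 4 mod 10) yet 74 ≡ 74 (mod 90), not 77.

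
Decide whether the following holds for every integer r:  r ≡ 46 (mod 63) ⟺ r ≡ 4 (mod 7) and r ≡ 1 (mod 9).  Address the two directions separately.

Equivalent; both directions hold.

(→) Suppose r ≡ 46 (mod 63); write r = 63j + 46. Since 7 ∣ 63, reducing mod 7 gives r ≡ 46 ≡ 4 (mod 7); since 9 ∣ 63, reducing mod 9 gives r ≡ 46 ≡ 1 (mod 9).

(←) Conversely, if r ≡ 4 (mod 7) and r ≡ 1 (mod 9), then by the Chinese remainder theorem r ≡ 46 (mod 63). This is exactly r ≡ 46 (mod 63).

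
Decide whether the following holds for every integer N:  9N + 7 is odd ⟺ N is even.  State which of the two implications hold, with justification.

[⇐] Suppose N is even; write N = 2j. Then 9N + 7 = 9·(2j) + 7 = 2·9j + 7, which is odd.

[⇒] Suppose 9N + 7 is odd. Since 9 is odd, 9N and N have the same parity, so 9N + 7 ≡ N + 7 (mod 2). As 7 is odd, 9N + 7 is odd exactly when N is even. Thus N is even.

The biconditional holds.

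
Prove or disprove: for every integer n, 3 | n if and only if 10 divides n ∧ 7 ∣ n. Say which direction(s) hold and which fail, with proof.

(→) This fails: take n = 3. Certainly 3 ∣ 3, but 10 ∤ 3.

(←) This fails: take n = 70. Both 10 ∣ 70 and 7 ∣ 70, yet 70 is not a multiple of 3 (since 70 = 23·3 + 1), so 3 ∤ 70.

Both directions fail.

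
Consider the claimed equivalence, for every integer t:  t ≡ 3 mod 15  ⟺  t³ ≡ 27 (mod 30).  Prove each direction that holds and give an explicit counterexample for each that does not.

Not equivalent: only (⇐) holds.

(⟹) This fails: take t = 18. Then 18 ≡ 3 (mod 15), but 18³ = 5832 ≡ 12 (mod 30), not 27.

(⟸) Conversely, the residues r modulo 30 with r³ ≡ 27 (mod 30) are exactly {3}, and each is ≡ 3 (mod 15).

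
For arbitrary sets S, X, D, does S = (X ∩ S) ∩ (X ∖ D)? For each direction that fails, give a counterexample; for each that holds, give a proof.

(⟹) This inclusion fails. Take S = {1}, X = ∅, D = ∅; then 1 ∈ S but 1 ∉ (X ∩ S) ∩ (X ∖ D).

(⟸) Let x ∈ (X ∩ S) ∩ (X ∖ D). Then x ∈ S ∩ X and x ∉ D, from which x ∈ S.

The sets are not equal: only the reverse inclusion holds.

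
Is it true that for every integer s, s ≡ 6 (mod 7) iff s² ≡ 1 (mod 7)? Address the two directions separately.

[⇐] This fails: take s = 1. Then 1² = 1 ≡ 1 (mod 7), yet 1 ≡ 1 (mod 7), not 6.

[⇒] Suppose s ≡ 6 (mod 7). Write s = 7j + 6. Then (7j + 6)² = 49j² + 84j + 36 = 7(7j² + 12j + 5) + 1, so s² ≡ 1 (mod 7).

Not equivalent: only (⇒) holds.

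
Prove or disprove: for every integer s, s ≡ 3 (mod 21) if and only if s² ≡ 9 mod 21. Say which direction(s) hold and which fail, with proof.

(⟹) Suppose s ≡ 3 (mod 21). Write s = 21j + 3. Then (21j + 3)² = 441j² + 126j + 9 = 21(21j² + 6j) + 9, so s² ≡ 9 (mod 21).

(⟸) This fails: take s = 18. Then 18² = 324 ≡ 9 (mod 21), yet 18 ≡ 18 (mod 21), not 3.

(⇒) holds; (⇐) fails.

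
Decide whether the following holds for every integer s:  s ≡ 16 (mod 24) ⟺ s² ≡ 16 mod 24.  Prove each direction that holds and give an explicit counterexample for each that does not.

(→) Suppose s ≡ 16 (mod 24). Write s = 24j + 16. Then (24j + 16)² = 576j² + 768j + 256 = 24(24j² + 32j + 10) + 16, so s² ≡ 16 (mod 24).

(←) This fails: take s = 4. Then 4² = 16 ≡ 16 (mod 24), yet 4 ≡ 4 (mod 24), not 16.

The forward direction holds; the converse fails.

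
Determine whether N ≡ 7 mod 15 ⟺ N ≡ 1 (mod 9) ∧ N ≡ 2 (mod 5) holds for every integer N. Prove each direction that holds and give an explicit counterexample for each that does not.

Only the reverse direction holds.

Forward direction. This fails: N = 22 gives 22 ≡ 7 (mod 15) but 22 ≡ 4 (mod 9), so the conjunction on the right does not hold.

Converse. If N ≡ 1 (mod 9) and N ≡ 2 (mod 5), then by the Chinese remainder theorem N ≡ 37 (mod 45). Since 37 ≡ 7 (mod 15) and 15 ∣ 45, we get N ≡ 7 (mod 15).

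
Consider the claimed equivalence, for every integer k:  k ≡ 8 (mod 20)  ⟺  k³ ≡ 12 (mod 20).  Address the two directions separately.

(⇒) holds; (⇐) fails.

[⇒] Suppose k ≡ 8 (mod 20). Write k = 20j + 8. Then (20j + 8)³ = 8000j³ + 9600j² + 3840j + 512 = 20(400j³ + 480j² + 192j + 25) + 12, so k³ ≡ 12 (mod 20).

[⇐] This fails: take k = 18. Then 18³ = 5832 ≡ 12 (mod 20), yet 18 ≡ 18 (mod 20), not 8.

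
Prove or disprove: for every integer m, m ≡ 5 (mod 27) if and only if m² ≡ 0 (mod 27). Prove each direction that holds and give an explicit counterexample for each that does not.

(⇒) This fails: take m = 5. Then 5 ≡ 5 (mod 27), but 5² = 25 ≡ 25 (mod 27), not 0.

(⇐) This fails: take m = 0. Then 0² = 0 ≡ 0 (mod 27), yet 0 ≡ 0 (mod 27), not 5.

Both directions fail.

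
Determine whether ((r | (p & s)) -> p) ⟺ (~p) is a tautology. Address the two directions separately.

(⟹) This fails. Under s = F, r = F, p = T, the left side is true but the right side is false.

(⟸) This fails. Under s = F, r = T, p = F, the left side is false but the right side is true.

Neither implication holds.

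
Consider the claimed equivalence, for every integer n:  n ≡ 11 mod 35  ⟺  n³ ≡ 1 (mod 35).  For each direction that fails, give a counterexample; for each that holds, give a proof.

(⟹) Suppose n ≡ 11 mod 35. Write n = 35j + 11. Then (35j + 11)³ = 42875j³ + 40425j² + 12705j + 1331 = 35(1225j³ + 1155j² + 363j + 38) + 1, so n³ ≡ 1 (mod 35).

(⟸) This fails: take n = 1. Then 1³ = 1 ≡ 1 (mod 35), yet 1 ≡ 1 (mod 35), not 11.

Only the forward implication holds.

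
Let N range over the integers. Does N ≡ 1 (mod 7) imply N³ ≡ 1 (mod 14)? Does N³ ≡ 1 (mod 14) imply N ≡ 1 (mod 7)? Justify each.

Neither direction holds.

(⟹) This fails: take N = 8. Then 8 ≡ 1 (mod 7), but 8³ = 512 ≡ 8 (mod 14), not 1.

(⟸) This fails: take N = 9. Then 9³ = 729 ≡ 1 (mod 14), yet 9 ≡ 2 (mod 7), not 1.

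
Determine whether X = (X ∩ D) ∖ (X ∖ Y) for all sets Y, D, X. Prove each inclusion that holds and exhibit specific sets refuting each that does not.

The sets are not equal: only the reverse inclusion holds.

Forward inclusion. This inclusion fails. Take Y = ∅, D = ∅, X = {1}; then 1 ∈ X but 1 ∉ (X ∩ D) ∖ (X ∖ Y).

Reverse inclusion. Let x ∈ (X ∩ D) ∖ (X ∖ Y). Then x ∈ Y ∩ D ∩ X, from which x ∈ X.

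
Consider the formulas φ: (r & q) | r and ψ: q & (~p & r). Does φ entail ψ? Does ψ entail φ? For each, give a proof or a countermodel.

The forward direction fails; the converse holds.

[⇒] This fails. Under p = F, q = F, r = T, the left side is true but the right side is false.

[⇐] Assume the antecedent. If p is true, the antecedent cannot hold. If p is false, the antecedent forces (p = F, q = T, r = T), and (r & q) | r holds there. Either way (r & q) | r holds.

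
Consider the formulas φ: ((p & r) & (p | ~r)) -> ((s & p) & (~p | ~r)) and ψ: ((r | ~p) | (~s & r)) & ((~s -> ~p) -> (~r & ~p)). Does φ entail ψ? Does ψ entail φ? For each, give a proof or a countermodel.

(⟹) This fails. Under p = T, r = F, s = F, the left side is true but the right side is false.

(⟸) This fails. Under p = T, r = T, s = F, the left side is false but the right side is true.

Neither implication holds.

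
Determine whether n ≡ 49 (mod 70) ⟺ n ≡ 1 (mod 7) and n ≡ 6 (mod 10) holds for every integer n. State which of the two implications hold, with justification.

(⇒) fails and (⇐) fails.

[⇒] This fails: n = 49 gives 49 ≡ 49 (mod 70) but 49 ≡ 0 (mod 7), so the conjunction on the right does not hold.

[⇐] This fails: n = 36 satisfies both congruences on the right (36 ≡ 1 mod 7 and 36 ≡ 6 mod 10) yet 36 ≡ 36 (mod 70), not 49.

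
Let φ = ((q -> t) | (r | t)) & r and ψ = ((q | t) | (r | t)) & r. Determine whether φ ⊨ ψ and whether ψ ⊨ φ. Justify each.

Both directions hold.

(⇒) Assume the antecedent. If r is true, ((q | t) | (r | t)) & r reduces to true regardless of the other variables. If r is false, the antecedent cannot hold. Either way ((q | t) | (r | t)) & r holds.

(⇐) Assume the antecedent. If r is true, ((q -> t) | (r | t)) & r reduces to true regardless of the other variables. If r is false, the antecedent cannot hold. Either way ((q -> t) | (r | t)) & r holds.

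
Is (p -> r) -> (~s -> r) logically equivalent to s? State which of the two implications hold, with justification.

Only the reverse direction holds.

Forward direction. This fails. Under s = F, p = T, r = F, the left side is true but the right side is false.

Converse. Assume the antecedent. If s is true, (p -> r) -> (~s -> r) reduces to true regardless of the other variables. If s is false, the antecedent cannot hold. Either way (p -> r) -> (~s -> r) holds.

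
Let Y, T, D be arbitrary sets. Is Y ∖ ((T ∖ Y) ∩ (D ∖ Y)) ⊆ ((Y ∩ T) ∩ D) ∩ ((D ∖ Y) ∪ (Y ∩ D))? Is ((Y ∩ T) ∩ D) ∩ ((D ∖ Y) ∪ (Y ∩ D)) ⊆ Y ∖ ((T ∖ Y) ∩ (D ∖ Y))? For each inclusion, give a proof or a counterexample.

Only the reverse inclusion holds.

(⟹) This inclusion fails. Take Y = {1}, T = ∅, D = ∅; then 1 ∈ Y ∖ ((T ∖ Y) ∩ (D ∖ Y)) but 1 ∉ ((Y ∩ T) ∩ D) ∩ ((D ∖ Y) ∪ (Y ∩ D)).

(⟸) Let x ∈ ((Y ∩ T) ∩ D) ∩ ((D ∖ Y) ∪ (Y ∩ D)). Then x ∈ Y ∩ T ∩ D, from which x ∈ Y ∖ ((T ∖ Y) ∩ (D ∖ Y)).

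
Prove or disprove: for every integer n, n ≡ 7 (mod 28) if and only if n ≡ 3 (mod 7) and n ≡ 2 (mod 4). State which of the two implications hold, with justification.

(⇒) This fails: n = 7 gives 7 ≡ 7 (mod 28) but 7 ≡ 0 (mod 7), so the conjunction on the right does not hold.

(⇐) This fails: n = 10 satisfies both congruences on the right (10 ≡ 3 mod 7 and 10 ≡ 2 mod 4) yet 10 ≡ 10 (mod 28), not 7.

Both directions fail.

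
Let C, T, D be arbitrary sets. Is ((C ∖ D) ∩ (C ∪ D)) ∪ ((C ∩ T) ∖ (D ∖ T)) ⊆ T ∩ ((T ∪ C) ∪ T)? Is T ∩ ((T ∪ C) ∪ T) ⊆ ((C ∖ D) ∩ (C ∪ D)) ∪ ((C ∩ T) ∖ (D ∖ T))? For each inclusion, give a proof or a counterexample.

(⟹) This inclusion fails. Take C = {1}, T = ∅, D = ∅; then 1 ∈ ((C ∖ D) ∩ (C ∪ D)) ∪ ((C ∩ T) ∖ (D ∖ T)) but 1 ∉ T ∩ ((T ∪ C) ∪ T).

(⟸) This inclusion fails. Take C = ∅, T = {1}, D = ∅; then 1 ∈ T ∩ ((T ∪ C) ∪ T) but 1 ∉ ((C ∖ D) ∩ (C ∪ D)) ∪ ((C ∩ T) ∖ (D ∖ T)).

Both inclusions fail.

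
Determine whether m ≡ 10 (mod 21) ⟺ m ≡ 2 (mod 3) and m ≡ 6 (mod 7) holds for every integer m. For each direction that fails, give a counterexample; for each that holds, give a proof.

Both directions fail.

(→) This fails: m = 10 gives 10 ≡ 10 (mod 21) but 10 ≡ 1 (mod 3), so the conjunction on the right does not hold.

(←) This fails: m = 20 satisfies both congruences on the right (20 ≡ 2 mod 3 and 20 ≡ 6 mod 7) yet 20 ≡ 20 (mod 21), not 10.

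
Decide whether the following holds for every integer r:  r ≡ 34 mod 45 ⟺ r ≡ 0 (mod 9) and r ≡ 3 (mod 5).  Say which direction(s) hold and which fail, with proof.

Neither implication holds.

(⇒) This fails: r = 34 gives 34 ≡ 34 (mod 45) but 34 ≡ 7 (mod 9), so the conjunction on the right does not hold.

(⇐) This fails: r = 18 satisfies both congruences on the right (18 ≡ 0 mod 9 and 18 ≡ 3 mod 5) yet 18 ≡ 18 (mod 45), not 34.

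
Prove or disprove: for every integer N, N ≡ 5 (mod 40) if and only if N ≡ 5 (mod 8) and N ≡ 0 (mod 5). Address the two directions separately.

(→) Suppose N ≡ 5 (mod 40); write N = 40j + 5. Since 8 ∣ 40, reducing mod 8 gives N ≡ 5 (mod 8); since 5 ∣ 40, reducing mod 5 gives N ≡ 5 ≡ 0 (mod 5).

(←) Conversely, if N ≡ 5 (mod 8) and N ≡ 0 (mod 5), then by the Chinese remainder theorem N ≡ 5 (mod 40). This is exactly N ≡ 5 (mod 40).

The biconditional holds.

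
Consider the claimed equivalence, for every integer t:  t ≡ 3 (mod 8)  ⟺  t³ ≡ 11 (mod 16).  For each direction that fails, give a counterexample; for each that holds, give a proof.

Only the reverse direction holds.

(⇒) This fails: take t = 11. Then 11 ≡ 3 (mod 8), but 11³ = 1331 ≡ 3 (mod 16), not 11.

(⇐) Conversely, the residues r modulo 16 with r³ ≡ 11 (mod 16) are exactly {3}, and each is ≡ 3 (mod 8).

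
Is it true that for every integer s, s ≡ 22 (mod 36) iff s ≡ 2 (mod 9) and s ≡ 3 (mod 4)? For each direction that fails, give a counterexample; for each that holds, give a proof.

Both directions fail.

Forward direction. This fails: s = 22 gives 22 ≡ 22 (mod 36) but 22 ≡ 4 (mod 9), so the conjunction on the right does not hold.

Converse. This fails: s = 11 satisfies both congruences on the right (11 ≡ 2 mod 9 and 11 ≡ 3 mod 4) yet 11 ≡ 11 (mod 36), not 22.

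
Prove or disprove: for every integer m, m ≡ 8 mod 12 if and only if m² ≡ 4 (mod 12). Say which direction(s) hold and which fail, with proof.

Only the forward direction holds.

Converse. This fails: take m = 2. Then 2² = 4 ≡ 4 (mod 12), yet 2 ≡ 2 (mod 12), not 8.

Forward direction. Suppose m ≡ 8 mod 12. Write m = 12j + 8. Then (12j + 8)² = 144j² + 192j + 64 = 12(12j² + 16j + 5) + 4, so m² ≡ 4 (mod 12).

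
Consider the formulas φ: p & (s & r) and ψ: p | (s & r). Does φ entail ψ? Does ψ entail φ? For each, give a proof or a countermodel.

(→) Assume the antecedent. If r is true, the antecedent forces (r = T, s = T, p = T), and p | (s & r) holds there. If r is false, the antecedent cannot hold. Either way p | (s & r) holds.

(←) This fails. Under r = T, s = T, p = F, the left side is false but the right side is true.

Not equivalent: only (⇒) holds.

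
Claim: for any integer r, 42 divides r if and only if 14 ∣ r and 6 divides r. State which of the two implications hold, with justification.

Both directions hold.

(⟹) If 42 ∣ r, write r = 42q. Since 42 = 3·14, r = 14·(3q), so 14 ∣ r; and since 42 = 7·6, r = 6·(7q), so 6 ∣ r.

(⟸) Suppose 14 ∣ r and 6 ∣ r. Any common multiple of 14 and 6 is a multiple of their lcm; here lcm(14, 6) = 14·6/gcd(14, 6) = 84/2 = 42, so 42 ∣ r.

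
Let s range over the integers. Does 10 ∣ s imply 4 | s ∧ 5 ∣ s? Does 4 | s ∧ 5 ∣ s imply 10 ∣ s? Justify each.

Not equivalent: only (⇐) holds.

(→) This fails: take s = 10. Certainly 10 ∣ 10, but 4 ∤ 10.

(←) Suppose 4 ∣ s and 5 ∣ s. Any common multiple of 4 and 5 is a multiple of their lcm; here gcd(4, 5) = 1, so lcm(4, 5) = 4·5 = 20, so 20 ∣ s. Since 10 ∣ 20, it follows that 10 ∣ s.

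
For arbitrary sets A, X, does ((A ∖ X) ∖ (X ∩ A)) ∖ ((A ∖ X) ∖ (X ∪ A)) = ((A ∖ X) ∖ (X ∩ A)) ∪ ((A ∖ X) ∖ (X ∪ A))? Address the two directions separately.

Forward inclusion. Let x ∈ ((A ∖ X) ∖ (X ∩ A)) ∖ ((A ∖ X) ∖ (X ∪ A)). Then x ∈ A and x ∉ X, from which x ∈ ((A ∖ X) ∖ (X ∩ A)) ∪ ((A ∖ X) ∖ (X ∪ A)).

Reverse inclusion. Let x ∈ ((A ∖ X) ∖ (X ∩ A)) ∪ ((A ∖ X) ∖ (X ∪ A)). Then x ∈ A and x ∉ X, from which x ∈ ((A ∖ X) ∖ (X ∩ A)) ∖ ((A ∖ X) ∖ (X ∪ A)).

The two sets are equal.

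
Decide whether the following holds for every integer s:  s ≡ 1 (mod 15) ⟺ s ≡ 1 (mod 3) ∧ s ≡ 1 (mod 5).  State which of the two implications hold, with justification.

(←) If s ≡ 1 (mod 3) and s ≡ 1 (mod 5), then by the Chinese remainder theorem s ≡ 1 (mod 15). This is exactly s ≡ 1 (mod 15).

(→) Suppose s ≡ 1 (mod 15); write s = 15j + 1. Since 3 ∣ 15, reducing mod 3 gives s ≡ 1 (mod 3); since 5 ∣ 15, reducing mod 5 gives s ≡ 1 (mod 5).

Both directions hold.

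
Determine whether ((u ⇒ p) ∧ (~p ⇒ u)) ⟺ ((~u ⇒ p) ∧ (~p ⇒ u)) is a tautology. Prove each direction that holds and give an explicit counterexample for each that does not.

Only the forward implication holds.

Forward direction. Assume the antecedent. If p is true, (~u ⇒ p) ∧ (~p ⇒ u) reduces to true regardless of the other variables. If p is false, the antecedent cannot hold. Either way (~u ⇒ p) ∧ (~p ⇒ u) holds.

Converse. This fails. Under p = F, u = T, the left side is false but the right side is true.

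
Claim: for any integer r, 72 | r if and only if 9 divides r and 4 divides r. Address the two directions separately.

Forward direction. If 72 ∣ r, write r = 72q. Since 72 = 8·9, r = 9·(8q), so 9 ∣ r; and since 72 = 18·4, r = 4·(18q), so 4 ∣ r.

Converse. This fails: take r = 36. Both 9 ∣ 36 and 4 ∣ 36, yet 36 is not a multiple of 72 (since 36 = 0·72 + 36), so 72 ∤ 36.

Not equivalent: only (⇒) holds.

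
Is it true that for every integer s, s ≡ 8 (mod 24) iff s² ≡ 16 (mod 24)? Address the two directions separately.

The forward direction holds; the converse fails.

(⟹) Suppose s ≡ 8 (mod 24). Write s = 24j + 8. Then (24j + 8)² = 576j² + 384j + 64 = 24(24j² + 16j + 2) + 16, so s² ≡ 16 (mod 24).

(⟸) This fails: take s = 4. Then 4² = 16 ≡ 16 (mod 24), yet 4 ≡ 4 (mod 24), not 8.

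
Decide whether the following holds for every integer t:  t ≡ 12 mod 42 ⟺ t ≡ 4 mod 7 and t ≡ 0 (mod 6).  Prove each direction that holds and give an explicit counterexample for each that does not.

(⟹) This fails: t = 12 gives 12 ≡ 12 (mod 42) but 12 ≡ 5 (mod 7), so the conjunction on the right does not hold.

(⟸) This fails: t = 18 satisfies both congruences on the right (18 ≡ 4 mod 7 and 18 ≡ 0 mod 6) yet 18 ≡ 18 (mod 42), not 12.

Neither implication holds.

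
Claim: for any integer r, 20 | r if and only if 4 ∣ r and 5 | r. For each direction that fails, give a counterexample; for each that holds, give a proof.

(⇒) If 20 ∣ r, write r = 20q. Since 20 = 5·4, r = 4·(5q), so 4 ∣ r; and since 20 = 4·5, r = 5·(4q), so 5 ∣ r.

(⇐) Suppose 4 ∣ r and 5 ∣ r. Any common multiple of 4 and 5 is a multiple of their lcm; here gcd(4, 5) = 1, so lcm(4, 5) = 4·5 = 20, so 20 ∣ r.

Both directions hold.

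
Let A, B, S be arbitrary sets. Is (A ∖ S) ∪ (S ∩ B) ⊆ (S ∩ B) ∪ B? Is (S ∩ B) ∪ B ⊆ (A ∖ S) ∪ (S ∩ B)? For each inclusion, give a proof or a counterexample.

(⊆) fails and (⊇) fails.

(⊆) This inclusion fails. Take A = {1}, B = ∅, S = ∅; then 1 ∈ (A ∖ S) ∪ (S ∩ B) but 1 ∉ (S ∩ B) ∪ B.

(⊇) This inclusion fails. Take A = ∅, B = {1}, S = ∅; then 1 ∈ (S ∩ B) ∪ B but 1 ∉ (A ∖ S) ∪ (S ∩ B).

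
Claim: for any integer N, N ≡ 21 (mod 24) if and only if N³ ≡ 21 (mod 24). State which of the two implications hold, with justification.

Forward direction. Suppose N ≡ 21 (mod 24). Write N = 24j + 21. Then (24j + 21)³ = 13824j³ + 36288j² + 31752j + 9261 = 24(576j³ + 1512j² + 1323j + 385) + 21, so N³ ≡ 21 (mod 24).

Converse. Suppose N³ ≡ 21 (mod 24). The only residue r in {0, …, 23} with r³ ≡ 21 (mod 24) is r = 21, so N ≡ 21 (mod 24).

The biconditional holds.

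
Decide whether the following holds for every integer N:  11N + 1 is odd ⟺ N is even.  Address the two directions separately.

Forward direction. Suppose 11N + 1 is odd. Since 11 is odd, 11N and N have the same parity, so 11N + 1 ≡ N + 1 (mod 2). As 1 is odd, 11N + 1 is odd exactly when N is even. Thus N is even.

Converse. Suppose N is even; write N = 2j. Then 11N + 1 = 11·(2j) + 1 = 2·11j + 1, which is odd.

Both directions hold.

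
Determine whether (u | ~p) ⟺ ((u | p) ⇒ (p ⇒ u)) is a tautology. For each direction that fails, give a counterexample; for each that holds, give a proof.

Both directions hold.

(←) Assume the antecedent. If p is true, the antecedent forces (p = T, u = T), and u | ~p holds there. If p is false, u | ~p reduces to true regardless of the other variables. Either way u | ~p holds.

(→) Assume the antecedent. If p is true, the antecedent forces (p = T, u = T), and (u | p) ⇒ (p ⇒ u) holds there. If p is false, (u | p) ⇒ (p ⇒ u) reduces to true regardless of the other variables. Either way (u | p) ⇒ (p ⇒ u) holds.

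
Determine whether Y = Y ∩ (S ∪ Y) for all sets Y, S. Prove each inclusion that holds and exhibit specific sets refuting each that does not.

Both inclusions hold; the sets are equal.

(⊆) Let x ∈ Y. Then either x ∈ Y and x ∉ S; or x ∈ Y ∩ S. In each case x ∈ Y ∩ (S ∪ Y), so Y ⊆ Y ∩ (S ∪ Y).

(⊇) Let x ∈ Y ∩ (S ∪ Y). Then either x ∈ Y and x ∉ S; or x ∈ Y ∩ S. In each case x ∈ Y, so Y ∩ (S ∪ Y) ⊆ Y.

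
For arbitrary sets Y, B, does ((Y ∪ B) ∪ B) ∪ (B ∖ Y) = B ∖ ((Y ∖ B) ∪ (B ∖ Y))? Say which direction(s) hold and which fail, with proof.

(⊆) fails; (⊇) holds.

Forward inclusion. This inclusion fails. Take Y = {1}, B = ∅; then 1 ∈ ((Y ∪ B) ∪ B) ∪ (B ∖ Y) but 1 ∉ B ∖ ((Y ∖ B) ∪ (B ∖ Y)).

Reverse inclusion. Let x ∈ B ∖ ((Y ∖ B) ∪ (B ∖ Y)). Then x ∈ Y ∩ B, from which x ∈ ((Y ∪ B) ∪ B) ∪ (B ∖ Y).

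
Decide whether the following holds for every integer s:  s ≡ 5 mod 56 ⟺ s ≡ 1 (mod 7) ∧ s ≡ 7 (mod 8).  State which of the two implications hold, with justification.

(⇒) This fails: s = 5 gives 5 ≡ 5 (mod 56) but 5 ≡ 5 (mod 7), so the conjunction on the right does not hold.

(⇐) This fails: s = 15 satisfies both congruences on the right (15 ≡ 1 mod 7 and 15 ≡ 7 mod 8) yet 15 ≡ 15 (mod 56), not 5.

(⇒) fails and (⇐) fails.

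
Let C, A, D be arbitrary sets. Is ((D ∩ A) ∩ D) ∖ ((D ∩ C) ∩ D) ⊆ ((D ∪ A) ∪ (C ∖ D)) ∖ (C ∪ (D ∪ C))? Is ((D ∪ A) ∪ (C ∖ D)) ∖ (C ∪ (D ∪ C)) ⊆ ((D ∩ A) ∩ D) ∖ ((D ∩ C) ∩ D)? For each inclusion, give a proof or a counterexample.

(⊆) This inclusion fails. Take C = ∅, A = {1}, D = {1}; then 1 ∈ ((D ∩ A) ∩ D) ∖ ((D ∩ C) ∩ D) but 1 ∉ ((D ∪ A) ∪ (C ∖ D)) ∖ (C ∪ (D ∪ C)).

(⊇) This inclusion fails. Take C = ∅, A = {1}, D = ∅; then 1 ∈ ((D ∪ A) ∪ (C ∖ D)) ∖ (C ∪ (D ∪ C)) but 1 ∉ ((D ∩ A) ∩ D) ∖ ((D ∩ C) ∩ D).

Both inclusions fail.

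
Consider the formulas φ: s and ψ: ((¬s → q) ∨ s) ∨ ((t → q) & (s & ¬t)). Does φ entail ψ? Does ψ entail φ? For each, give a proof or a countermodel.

Not equivalent: only (⇒) holds.

Forward direction. Assume the antecedent. If q is true, the consequent reduces to true regardless of the other variables. If q is false, the antecedent forces (q = F, s = T, t = F) or (q = F, s = T, t = T), and the consequent holds there. Either way the consequent holds.

Converse. This fails. Under q = T, s = F, t = F, the left side is false but the right side is true.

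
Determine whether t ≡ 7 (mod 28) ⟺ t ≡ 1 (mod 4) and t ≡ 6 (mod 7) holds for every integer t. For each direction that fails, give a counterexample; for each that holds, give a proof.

[⇒] This fails: t = 7 gives 7 ≡ 7 (mod 28) but 7 ≡ 3 (mod 4), so the conjunction on the right does not hold.

[⇐] This fails: t = 13 satisfies both congruences on the right (13 ≡ 1 mod 4 and 13 ≡ 6 mod 7) yet 13 ≡ 13 (mod 28), not 7.

Both directions fail.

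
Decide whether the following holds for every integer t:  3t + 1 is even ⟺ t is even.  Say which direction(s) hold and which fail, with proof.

Forward direction. This fails: t = 3 gives 3t + 1 = 10, which is even, but 3 is odd, not even.

Converse. This also fails: t = 4 is even, but 3t + 1 = 13 is odd, not even.

Both directions fail.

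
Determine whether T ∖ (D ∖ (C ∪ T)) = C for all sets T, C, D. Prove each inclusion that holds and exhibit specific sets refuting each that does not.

(⟹) This inclusion fails. Take T = {1}, C = ∅, D = ∅; then 1 ∈ T ∖ (D ∖ (C ∪ T)) but 1 ∉ C.

(⟸) This inclusion fails. Take T = ∅, C = {1}, D = ∅; then 1 ∈ C but 1 ∉ T ∖ (D ∖ (C ∪ T)).

Both inclusions fail.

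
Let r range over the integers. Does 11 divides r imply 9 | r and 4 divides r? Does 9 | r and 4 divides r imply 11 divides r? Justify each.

Neither implication holds.

(⇒) This fails: take r = 11. Certainly 11 ∣ 11, but 9 ∤ 11.

(⇐) This fails: take r = 36. Both 9 ∣ 36 and 4 ∣ 36, yet 36 is not a multiple of 11 (since 36 = 3·11 + 3), so 11 ∤ 36.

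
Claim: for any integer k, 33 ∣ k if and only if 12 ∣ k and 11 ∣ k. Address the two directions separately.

Only the converse holds.

[⇒] This fails: take k = 33. Certainly 33 ∣ 33, but 12 ∤ 33.

[⇐] Suppose 12 ∣ k and 11 ∣ k. Any common multiple of 12 and 11 is a multiple of their lcm; here gcd(12, 11) = 1, so lcm(12, 11) = 12·11 = 132, so 132 ∣ k. Since 33 ∣ 132, it follows that 33 ∣ k.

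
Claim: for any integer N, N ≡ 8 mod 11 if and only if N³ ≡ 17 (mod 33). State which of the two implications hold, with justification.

(⟸) The residues r modulo 33 with r³ ≡ 17 (mod 33) are exactly {8}, and each is ≡ 8 (mod 11).

(⟹) This fails: take N = 19. Then 19 ≡ 8 (mod 11), but 19³ = 6859 ≡ 28 (mod 33), not 17.

Not equivalent: only (⇐) holds.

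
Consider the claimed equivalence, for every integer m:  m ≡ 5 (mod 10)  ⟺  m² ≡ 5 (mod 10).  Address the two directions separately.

Both directions hold; the statement is true.

(⟹) Suppose m ≡ 5 (mod 10). Write m = 10j + 5. Then (10j + 5)² = 100j² + 100j + 25 = 10(10j² + 10j + 2) + 5, so m² ≡ 5 (mod 10).

(⟸) Conversely, suppose m² ≡ 5 (mod 10). The only residue r in {0, …, 9} with r² ≡ 5 (mod 10) is r = 5, so m ≡ 5 (mod 10).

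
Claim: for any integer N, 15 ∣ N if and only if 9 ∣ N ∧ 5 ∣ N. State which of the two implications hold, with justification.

Converse. Suppose 9 ∣ N and 5 ∣ N. Any common multiple of 9 and 5 is a multiple of their lcm; here gcd(9, 5) = 1, so lcm(9, 5) = 9·5 = 45, so 45 ∣ N. Since 15 ∣ 45, it follows that 15 ∣ N.

Forward direction. This fails: take N = 15. Certainly 15 ∣ 15, but 9 ∤ 15.

(⇒) fails; (⇐) holds.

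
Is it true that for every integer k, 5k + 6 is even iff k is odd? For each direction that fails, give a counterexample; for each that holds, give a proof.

(⇒) This fails: k = 6 gives 5k + 6 = 36, which is even, but 6 is even, not odd.

(⇐) This also fails: k = 7 is odd, but 5k + 6 = 41 is odd, not even.

Neither implication holds.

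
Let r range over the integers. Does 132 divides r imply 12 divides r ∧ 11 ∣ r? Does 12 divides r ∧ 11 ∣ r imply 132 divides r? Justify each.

(⟹) If 132 ∣ r, write r = 132q. Since 132 = 11·12, r = 12·(11q), so 12 ∣ r; and since 132 = 12·11, r = 11·(12q), so 11 ∣ r.

(⟸) Suppose 12 ∣ r and 11 ∣ r. Any common multiple of 12 and 11 is a multiple of their lcm; here gcd(12, 11) = 1, so lcm(12, 11) = 12·11 = 132, so 132 ∣ r.

Both directions hold.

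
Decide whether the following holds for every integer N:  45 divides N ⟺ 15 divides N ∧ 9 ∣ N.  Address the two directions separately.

Both directions hold; the statement is true.

(→) If 45 ∣ N, write N = 45q. Since 45 = 3·15, N = 15·(3q), so 15 ∣ N; and since 45 = 5·9, N = 9·(5q), so 9 ∣ N.

(←) Suppose 15 ∣ N and 9 ∣ N. Any common multiple of 15 and 9 is a multiple of their lcm; here lcm(15, 9) = 15·9/gcd(15, 9) = 135/3 = 45, so 45 ∣ N.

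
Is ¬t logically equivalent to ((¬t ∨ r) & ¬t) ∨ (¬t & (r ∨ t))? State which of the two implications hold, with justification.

(⟹) Assume the antecedent. If r is true, the antecedent forces (r = T, t = F), and the consequent holds there. If r is false, the antecedent forces (r = F, t = F), and the consequent holds there. Either way the consequent holds.

(⟸) Assume the antecedent. If r is true, the antecedent forces (r = T, t = F), and ¬t holds there. If r is false, the antecedent forces (r = F, t = F), and ¬t holds there. Either way ¬t holds.

The biconditional holds.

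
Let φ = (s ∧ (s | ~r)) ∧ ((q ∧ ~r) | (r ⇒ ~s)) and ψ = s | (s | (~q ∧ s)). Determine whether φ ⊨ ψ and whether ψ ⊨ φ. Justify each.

(→) Assume the antecedent. If r is true, the antecedent cannot hold. If r is false, the antecedent forces (r = F, q = F, s = T) or (r = F, q = T, s = T), and s | (s | (~q ∧ s)) holds there. Either way s | (s | (~q ∧ s)) holds.

(←) This fails. Under r = T, q = F, s = T, the left side is false but the right side is true.

Only the forward implication holds.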